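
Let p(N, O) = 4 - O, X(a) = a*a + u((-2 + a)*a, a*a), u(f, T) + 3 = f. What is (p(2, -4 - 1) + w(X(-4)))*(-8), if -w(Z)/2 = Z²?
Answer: 21832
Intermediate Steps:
u(f, T) = -3 + f
X(a) = -3 + a² + a*(-2 + a) (X(a) = a*a + (-3 + (-2 + a)*a) = a² + (-3 + a*(-2 + a)) = -3 + a² + a*(-2 + a))
w(Z) = -2*Z²
(p(2, -4 - 1) + w(X(-4)))*(-8) = ((4 - (-4 - 1)) - 2*(-3 + (-4)² - 4*(-2 - 4))²)*(-8) = ((4 - 1*(-5)) - 2*(-3 + 16 - 4*(-6))²)*(-8) = ((4 + 5) - 2*(-3 + 16 + 24)²)*(-8) = (9 - 2*37²)*(-8) = (9 - 2*1369)*(-8) = (9 - 2738)*(-8) = -2729*(-8) = 21832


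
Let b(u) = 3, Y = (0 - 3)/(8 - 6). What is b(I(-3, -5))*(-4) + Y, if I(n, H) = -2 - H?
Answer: -27/2 ≈ -13.500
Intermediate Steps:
Y = -3/2 ≈ -1.5000
b(I(-3, -5))*(-4) + Y = 3*(-4) - 3/2 = -12 - 3/2 = -27/2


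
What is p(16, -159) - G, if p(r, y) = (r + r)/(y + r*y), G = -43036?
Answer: 116326276/2703 ≈ 43036.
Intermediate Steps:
p(r, y) = 2*r/(y + r*y) (p(r, y) = (2*r)/(y + r*y) = 2*r/(y + r*y))
p(16, -159) - G = 2*16/(-159*(1 + 16)) - 1*(-43036) = 2*16*(-1/159)/17 + 43036 = 2*16*(-1/159)*(1/17) + 43036 = -32/2703 + 43036 = 116326276/2703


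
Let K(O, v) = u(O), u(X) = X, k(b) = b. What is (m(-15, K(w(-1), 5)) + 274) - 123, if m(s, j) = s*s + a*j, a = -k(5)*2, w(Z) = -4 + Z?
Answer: 426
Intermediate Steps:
a = -10 (a = -1*5*2 = -5*2 = -10)
K(O, v) = O
m(s, j) = s² - 10*j (m(s, j) = s*s - 10*j = s² - 10*j)
(m(-15, K(w(-1), 5)) + 274) - 123 = (((-15)² - 10*(-4 - 1)) + 274) - 123 = ((225 - 10*(-5)) + 274) - 123 = ((225 + 50) + 274) - 123 = (275 + 274) - 123 = 549 - 123 = 426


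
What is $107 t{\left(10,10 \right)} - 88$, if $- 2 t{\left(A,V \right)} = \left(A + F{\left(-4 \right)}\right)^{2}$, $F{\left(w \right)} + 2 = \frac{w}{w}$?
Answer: $- \frac{8843}{2} \approx -4421.5$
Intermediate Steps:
$F{\left(w \right)} = -1$ ($F{\left(w \right)} = -2 + \frac{w}{w} = -2 + 1 = -1$)
$t{\left(A,V \right)} = - \frac{\left(-1 + A\right)^{2}}{2}$ ($t{\left(A,V \right)} = - \frac{\left(A - 1\right)^{2}}{2} = - \frac{\left(-1 + A\right)^{2}}{2}$)
$107 t{\left(10,10 \right)} - 88 = 107 \left(- \frac{\left(-1 + 10\right)^{2}}{2}\right) - 88 = 107 \left(- \frac{9^{2}}{2}\right) - 88 = 107 \left(\left(- \frac{1}{2}\right) 81\right) - 88 = 107 \left(- \frac{81}{2}\right) - 88 = - \frac{8667}{2} - 88 = - \frac{8843}{2}$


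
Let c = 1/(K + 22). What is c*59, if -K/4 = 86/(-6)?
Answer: 177/238 ≈ 0.74370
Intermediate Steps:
K = 172/3 (K = -344/(-6) = -344*(-1)/6 = -4*(-43/3) = 172/3 ≈ 57.333)
c = 3/238 (c = 1/(172/3 + 22) = 1/(238/3) = 3/238 ≈ 0.012605)
c*59 = (3/238)*59 = 177/238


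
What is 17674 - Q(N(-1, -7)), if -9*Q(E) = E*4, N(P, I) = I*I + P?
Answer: 53086/3 ≈ 17695.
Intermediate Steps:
N(P, I) = P + I² (N(P, I) = I² + P = P + I²)
Q(E) = -4*E/9 (Q(E) = -E*4/9 = -4*E/9)
17674 - Q(N(-1, -7)) = 17674 - (-4)*(-1 + (-7)²)/9 = 17674 - (-4)*(-1 + 49)/9 = 17674 - (-4)*48/9 = 17674 - 1*(-64/3) = 17674 + 64/3 = 53086/3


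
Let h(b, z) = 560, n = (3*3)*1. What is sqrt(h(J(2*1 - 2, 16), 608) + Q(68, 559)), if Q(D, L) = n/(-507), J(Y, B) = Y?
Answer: sqrt(94637)/13 ≈ 23.664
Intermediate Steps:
n = 9 (n = 9*1 = 9)
Q(D, L) = -3/169 (Q(D, L) = 9/(-507) = 9*(-1/507) = -3/169)
sqrt(h(J(2*1 - 2, 16), 608) + Q(68, 559)) = sqrt(560 - 3/169) = sqrt(94637/169) = sqrt(94637)/13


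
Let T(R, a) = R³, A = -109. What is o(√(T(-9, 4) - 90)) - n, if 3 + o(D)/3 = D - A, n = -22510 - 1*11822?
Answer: 34650 + 9*I*√91 ≈ 34650.0 + 85.854*I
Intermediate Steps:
n = -34332 (n = -22510 - 11822 = -34332)
o(D) = 318 + 3*D (o(D) = -9 + 3*(D - 1*(-109)) = -9 + 3*(D + 109) = -9 + 3*(109 + D) = -9 + (327 + 3*D) = 318 + 3*D)
o(√(T(-9, 4) - 90)) - n = (318 + 3*√((-9)³ - 90)) - 1*(-34332) = (318 + 3*√(-729 - 90)) + 34332 = (318 + 3*√(-819)) + 34332 = (318 + 3*(3*I*√91)) + 34332 = (318 + 9*I*√91) + 34332 = 34650 + 9*I*√91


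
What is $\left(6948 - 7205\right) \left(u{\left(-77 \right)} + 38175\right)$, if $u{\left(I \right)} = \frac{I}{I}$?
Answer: $-9811232$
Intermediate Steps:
$u{\left(I \right)} = 1$
$\left(6948 - 7205\right) \left(u{\left(-77 \right)} + 38175\right) = \left(6948 - 7205\right) \left(1 + 38175\right) = \left(-257\right) 38176 = -9811232$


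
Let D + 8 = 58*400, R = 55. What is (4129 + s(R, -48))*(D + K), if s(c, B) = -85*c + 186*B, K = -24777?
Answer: 15016290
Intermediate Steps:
D = 23192 (D = -8 + 58*400 = -8 + 23200 = 23192)
(4129 + s(R, -48))*(D + K) = (4129 + (-85*55 + 186*(-48)))*(23192 - 24777) = (4129 + (-4675 - 8928))*(-1585) = (4129 - 13603)*(-1585) = -9474*(-1585) = 15016290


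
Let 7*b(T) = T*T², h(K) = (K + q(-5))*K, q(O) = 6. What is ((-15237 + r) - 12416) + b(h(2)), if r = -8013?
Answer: -245566/7 ≈ -35081.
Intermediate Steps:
h(K) = K*(6 + K) (h(K) = (K + 6)*K = (6 + K)*K = K*(6 + K))
b(T) = T³/7 (b(T) = (T*T²)/7 = T³/7)
((-15237 + r) - 12416) + b(h(2)) = ((-15237 - 8013) - 12416) + (2*(6 + 2))³/7 = (-23250 - 12416) + (2*8)³/7 = -35666 + (⅐)*16³ = -35666 + (⅐)*4096 = -35666 + 4096/7 = -245566/7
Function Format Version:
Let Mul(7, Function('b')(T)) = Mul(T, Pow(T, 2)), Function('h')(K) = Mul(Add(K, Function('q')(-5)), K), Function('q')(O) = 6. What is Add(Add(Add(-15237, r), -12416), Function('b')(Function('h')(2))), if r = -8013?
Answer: Rational(-245566, 7) ≈ -35081.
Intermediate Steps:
Function('h')(K) = Mul(K, Add(6, K)) (Function('h')(K) = Mul(Add(K, 6), K) = Mul(Add(6, K), K) = Mul(K, Add(6, K)))
Function('b')(T) = Mul(Rational(1, 7), Pow(T, 3)) (Function('b')(T) = Mul(Rational(1, 7), Mul(T, Pow(T, 2))) = Mul(Rational(1, 7), Pow(T, 3)))
Add(Add(Add(-15237, r), -12416), Function('b')(Function('h')(2))) = Add(Add(Add(-15237, -8013), -12416), Mul(Rational(1, 7), Pow(Mul(2, Add(6, 2)), 3))) = Add(Add(-23250, -12416), Mul(Rational(1, 7), Pow(Mul(2, 8), 3))) = Add(-35666, Mul(Rational(1, 7), Pow(16, 3))) = Add(-35666, Mul(Rational(1, 7), 4096)) = Add(-35666, Rational(4096, 7)) = Rational(-245566, 7)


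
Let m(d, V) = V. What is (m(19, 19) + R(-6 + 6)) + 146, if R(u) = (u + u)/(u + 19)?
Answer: 165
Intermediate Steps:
R(u) = 2*u/(19 + u) (R(u) = (2*u)/(19 + u) = 2*u/(19 + u))
(m(19, 19) + R(-6 + 6)) + 146 = (19 + 2*(-6 + 6)/(19 + (-6 + 6))) + 146 = (19 + 2*0/(19 + 0)) + 146 = (19 + 2*0/19) + 146 = (19 + 2*0*(1/19)) + 146 = (19 + 0) + 146 = 19 + 146 = 165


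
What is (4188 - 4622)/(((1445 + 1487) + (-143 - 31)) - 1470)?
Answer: -31/92 ≈ -0.33696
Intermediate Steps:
(4188 - 4622)/(((1445 + 1487) + (-143 - 31)) - 1470) = -434/((2932 - 174) - 1470) = -434/(2758 - 1470) = -434/1288 = -434*1/1288 = -31/92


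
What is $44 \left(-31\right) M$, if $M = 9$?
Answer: $-12276$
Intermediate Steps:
$44 \left(-31\right) M = 44 \left(-31\right) 9 = \left(-1364\right) 9 = -12276$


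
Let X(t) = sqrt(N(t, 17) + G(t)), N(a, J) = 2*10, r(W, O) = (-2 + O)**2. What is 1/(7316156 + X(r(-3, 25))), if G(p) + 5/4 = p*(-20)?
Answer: 29264624/214104554507589 - 2*I*sqrt(42245)/214104554507589 ≈ 1.3668e-7 - 1.92e-12*I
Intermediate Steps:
G(p) = -5/4 - 20*p (G(p) = -5/4 + p*(-20) = -5/4 - 20*p)
N(a, J) = 20
X(t) = sqrt(75/4 - 20*t) (X(t) = sqrt(20 + (-5/4 - 20*t)) = sqrt(75/4 - 20*t))
1/(7316156 + X(r(-3, 25))) = 1/(7316156 + sqrt(75 - 80*(-2 + 25)**2)/2) = 1/(7316156 + sqrt(75 - 80*23**2)/2) = 1/(7316156 + sqrt(75 - 80*529)/2) = 1/(7316156 + sqrt(75 - 42320)/2) = 1/(7316156 + sqrt(-42245)/2) = 1/(7316156 + (I*sqrt(42245))/2) = 1/(7316156 + I*sqrt(42245)/2)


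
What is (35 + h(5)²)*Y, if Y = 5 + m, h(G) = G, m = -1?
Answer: 240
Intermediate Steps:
Y = 4 (Y = 5 - 1 = 4)
(35 + h(5)²)*Y = (35 + 5²)*4 = (35 + 25)*4 = 60*4 = 240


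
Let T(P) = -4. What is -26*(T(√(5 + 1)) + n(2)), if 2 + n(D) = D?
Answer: 104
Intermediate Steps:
n(D) = -2 + D
-26*(T(√(5 + 1)) + n(2)) = -26*(-4 + (-2 + 2)) = -26*(-4 + 0) = -26*(-4) = 104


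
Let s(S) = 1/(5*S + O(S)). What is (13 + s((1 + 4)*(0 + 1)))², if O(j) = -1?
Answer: 97969/576 ≈ 170.08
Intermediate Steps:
s(S) = 1/(-1 + 5*S) (s(S) = 1/(5*S - 1) = 1/(-1 + 5*S))
(13 + s((1 + 4)*(0 + 1)))² = (13 + 1/(-1 + 5*((1 + 4)*(0 + 1))))² = (13 + 1/(-1 + 5*(5*1)))² = (13 + 1/(-1 + 5*5))² = (13 + 1/(-1 + 25))² = (13 + 1/24)² = (313/24)² = 97969/576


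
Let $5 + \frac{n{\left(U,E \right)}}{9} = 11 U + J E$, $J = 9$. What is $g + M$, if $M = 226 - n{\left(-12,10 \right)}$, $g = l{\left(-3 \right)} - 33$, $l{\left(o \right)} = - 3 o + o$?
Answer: $622$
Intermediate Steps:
$l{\left(o \right)} = - 2 o$
$n{\left(U,E \right)} = -45 + 81 E + 99 U$ ($n{\left(U,E \right)} = -45 + 9 \left(11 U + 9 E\right) = -45 + 9 \left(9 E + 11 U\right) = -45 + \left(81 E + 99 U\right) = -45 + 81 E + 99 U$)
$g = -27$ ($g = \left(-2\right) \left(-3\right) - 33 = 6 - 33 = -27$)
$M = 649$ ($M = 226 - \left(-45 + 81 \cdot 10 + 99 \left(-12\right)\right) = 226 - \left(-45 + 810 - 1188\right) = 226 - -423 = 226 + 423 = 649$)
$g + M = -27 + 649 = 622$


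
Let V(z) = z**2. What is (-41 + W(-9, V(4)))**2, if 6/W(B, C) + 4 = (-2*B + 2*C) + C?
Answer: 1607824/961 ≈ 1673.1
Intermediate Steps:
W(B, C) = 6/(-4 - 2*B + 3*C) (W(B, C) = 6/(-4 + ((-2*B + 2*C) + C)) = 6/(-4 + (-2*B + 3*C)) = 6/(-4 - 2*B + 3*C))
(-41 + W(-9, V(4)))**2 = (-41 - 6/(4 - 3*4**2 + 2*(-9)))**2 = (-41 - 6/(4 - 3*16 - 18))**2 = (-41 - 6/(4 - 48 - 18))**2 = (-41 - 6/(-62))**2 = (-41 - 6*(-1/62))**2 = (-41 + 3/31)**2 = (-1268/31)**2 = 1607824/961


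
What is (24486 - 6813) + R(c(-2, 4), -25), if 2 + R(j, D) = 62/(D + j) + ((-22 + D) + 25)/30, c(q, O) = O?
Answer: 618356/35 ≈ 17667.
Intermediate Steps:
R(j, D) = -19/10 + 62/(D + j) + D/30 (R(j, D) = -2 + (62/(D + j) + ((-22 + D) + 25)/30) = -2 + (62/(D + j) + (3 + D)*(1/30)) = -2 + (62/(D + j) + (⅒ + D/30)) = -2 + (⅒ + 62/(D + j) + D/30) = -19/10 + 62/(D + j) + D/30)
(24486 - 6813) + R(c(-2, 4), -25) = (24486 - 6813) + (1860 + (-25)² - 57*(-25) - 57*4 - 25*4)/(30*(-25 + 4)) = 17673 + (1/30)*(1860 + 625 + 1425 - 228 - 100)/(-21) = 17673 + (1/30)*(-1/21)*3582 = 17673 - 199/35 = 618356/35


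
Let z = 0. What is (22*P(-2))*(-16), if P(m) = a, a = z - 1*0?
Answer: 0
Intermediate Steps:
a = 0 (a = 0 - 1*0 = 0 + 0 = 0)
P(m) = 0
(22*P(-2))*(-16) = (22*0)*(-16) = 0*(-16) = 0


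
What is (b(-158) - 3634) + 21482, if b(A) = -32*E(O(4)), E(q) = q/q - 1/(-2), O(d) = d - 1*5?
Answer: 17800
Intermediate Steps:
O(d) = -5 + d (O(d) = d - 5 = -5 + d)
E(q) = 3/2 (E(q) = 1 - 1*(-½) = 1 + ½ = 3/2)
b(A) = -48 (b(A) = -32*3/2 = -48)
(b(-158) - 3634) + 21482 = (-48 - 3634) + 21482 = -3682 + 21482 = 17800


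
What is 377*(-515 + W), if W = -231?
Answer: -281242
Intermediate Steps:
377*(-515 + W) = 377*(-515 - 231) = 377*(-746) = -281242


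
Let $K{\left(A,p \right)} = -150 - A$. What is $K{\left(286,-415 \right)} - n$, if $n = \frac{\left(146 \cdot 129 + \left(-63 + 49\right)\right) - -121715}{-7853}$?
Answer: $- \frac{3283373}{7853} \approx -418.1$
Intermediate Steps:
$n = - \frac{140535}{7853}$ ($n = \left(\left(18834 - 14\right) + 121715\right) \left(- \frac{1}{7853}\right) = \left(18820 + 121715\right) \left(- \frac{1}{7853}\right) = 140535 \left(- \frac{1}{7853}\right) = - \frac{140535}{7853} \approx -17.896$)
$K{\left(286,-415 \right)} - n = \left(-150 - 286\right) - - \frac{140535}{7853} = \left(-150 - 286\right) + \frac{140535}{7853} = -436 + \frac{140535}{7853} = - \frac{3283373}{7853}$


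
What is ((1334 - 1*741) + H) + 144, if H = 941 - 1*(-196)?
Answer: 1874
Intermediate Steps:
H = 1137 (H = 941 + 196 = 1137)
((1334 - 1*741) + H) + 144 = ((1334 - 1*741) + 1137) + 144 = ((1334 - 741) + 1137) + 144 = (593 + 1137) + 144 = 1730 + 144 = 1874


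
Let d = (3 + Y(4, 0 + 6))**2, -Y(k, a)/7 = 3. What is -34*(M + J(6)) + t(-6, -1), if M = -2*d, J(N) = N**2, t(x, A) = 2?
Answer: 20810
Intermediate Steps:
Y(k, a) = -21 (Y(k, a) = -7*3 = -21)
d = 324 (d = (3 - 21)**2 = (-18)**2 = 324)
M = -648 (M = -2*324 = -648)
-34*(M + J(6)) + t(-6, -1) = -34*(-648 + 6**2) + 2 = -34*(-648 + 36) + 2 = -34*(-612) + 2 = 20808 + 2 = 20810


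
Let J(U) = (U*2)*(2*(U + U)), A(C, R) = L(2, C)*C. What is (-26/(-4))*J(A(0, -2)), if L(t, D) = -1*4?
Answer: 0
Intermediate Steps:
L(t, D) = -4
A(C, R) = -4*C
J(U) = 8*U**2 (J(U) = (2*U)*(2*(2*U)) = (2*U)*(4*U) = 8*U**2)
(-26/(-4))*J(A(0, -2)) = (-26/(-4))*(8*(-4*0)**2) = (-26*(-1/4))*(8*0**2) = 13*(8*0)/2 = (13/2)*0 = 0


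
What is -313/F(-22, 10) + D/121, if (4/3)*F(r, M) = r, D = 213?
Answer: 7525/363 ≈ 20.730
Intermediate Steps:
F(r, M) = 3*r/4
-313/F(-22, 10) + D/121 = -313/((3/4)*(-22)) + 213/121 = -313/(-33/2) + 213*(1/121) = -313*(-2/33) + 213/121 = 626/33 + 213/121 = 7525/363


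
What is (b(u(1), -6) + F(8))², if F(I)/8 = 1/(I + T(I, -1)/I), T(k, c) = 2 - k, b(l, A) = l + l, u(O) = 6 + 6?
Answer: 529984/841 ≈ 630.18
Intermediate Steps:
u(O) = 12
b(l, A) = 2*l
F(I) = 8/(I + (2 - I)/I)
(b(u(1), -6) + F(8))² = (2*12 + 8*8/(2 + 8² - 1*8))² = (24 + 8*8/(2 + 64 - 8))² = (24 + 8*8/58)² = (24 + 8*8*(1/58))² = (24 + 32/29)² = (728/29)² = 529984/841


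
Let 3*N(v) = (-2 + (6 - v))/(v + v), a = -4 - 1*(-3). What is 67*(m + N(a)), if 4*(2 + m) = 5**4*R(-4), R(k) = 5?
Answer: 625847/12 ≈ 52154.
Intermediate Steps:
a = -1 (a = -4 + 3 = -1)
N(v) = (4 - v)/(6*v) (N(v) = ((-2 + (6 - v))/(v + v))/3 = ((4 - v)/((2*v)))/3 = ((4 - v)*(1/(2*v)))/3 = ((4 - v)/(2*v))/3 = (4 - v)/(6*v))
m = 3117/4 (m = -2 + (5**4*5)/4 = -2 + (625*5)/4 = -2 + (1/4)*3125 = -2 + 3125/4 = 3117/4 ≈ 779.25)
67*(m + N(a)) = 67*(3117/4 + (1/6)*(4 - 1*(-1))/(-1)) = 67*(3117/4 + (1/6)*(-1)*(4 + 1)) = 67*(3117/4 + (1/6)*(-1)*5) = 67*(3117/4 - 5/6) = 67*(9341/12) = 625847/12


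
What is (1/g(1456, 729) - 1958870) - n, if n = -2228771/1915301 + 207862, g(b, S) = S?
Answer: -3025307524766668/1396254429 ≈ -2.1667e+6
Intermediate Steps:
n = 398116067691/1915301 (n = -2228771*1/1915301 + 207862 = -2228771/1915301 + 207862 = 398116067691/1915301 ≈ 2.0786e+5)
(1/g(1456, 729) - 1958870) - n = (1/729 - 1958870) - 1*398116067691/1915301 = (1/729 - 1958870) - 398116067691/1915301 = -1428016229/729 - 398116067691/1915301 = -3025307524766668/1396254429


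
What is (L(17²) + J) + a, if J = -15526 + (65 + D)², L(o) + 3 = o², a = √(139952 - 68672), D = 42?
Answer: 79441 + 36*√55 ≈ 79708.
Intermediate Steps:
a = 36*√55 (a = √71280 = 36*√55 ≈ 266.98)
L(o) = -3 + o²
J = -4077 (J = -15526 + (65 + 42)² = -15526 + 107² = -15526 + 11449 = -4077)
(L(17²) + J) + a = ((-3 + (17²)²) - 4077) + 36*√55 = ((-3 + 289²) - 4077) + 36*√55 = ((-3 + 83521) - 4077) + 36*√55 = (83518 - 4077) + 36*√55 = 79441 + 36*√55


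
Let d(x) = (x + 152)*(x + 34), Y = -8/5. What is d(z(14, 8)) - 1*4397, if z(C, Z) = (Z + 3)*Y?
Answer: -54821/25 ≈ -2192.8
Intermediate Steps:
Y = -8/5 (Y = -8*1/5 = -8/5 ≈ -1.6000)
z(C, Z) = -24/5 - 8*Z/5 (z(C, Z) = (Z + 3)*(-8/5) = (3 + Z)*(-8/5) = -24/5 - 8*Z/5)
d(x) = (34 + x)*(152 + x) (d(x) = (152 + x)*(34 + x) = (34 + x)*(152 + x))
d(z(14, 8)) - 1*4397 = (5168 + (-24/5 - 8/5*8)**2 + 186*(-24/5 - 8/5*8)) - 1*4397 = (5168 + (-24/5 - 64/5)**2 + 186*(-24/5 - 64/5)) - 4397 = (5168 + (-88/5)**2 + 186*(-88/5)) - 4397 = (5168 + 7744/25 - 16368/5) - 4397 = 55104/25 - 4397 = -54821/25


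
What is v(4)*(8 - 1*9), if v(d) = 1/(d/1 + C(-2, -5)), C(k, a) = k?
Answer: -½ ≈ -0.50000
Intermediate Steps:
v(d) = 1/(-2 + d) (v(d) = 1/(d/1 - 2) = 1/(d*1 - 2) = 1/(d - 2) = 1/(-2 + d))
v(4)*(8 - 1*9) = (8 - 1*9)/(-2 + 4) = (8 - 9)/2 = (½)*(-1) = -½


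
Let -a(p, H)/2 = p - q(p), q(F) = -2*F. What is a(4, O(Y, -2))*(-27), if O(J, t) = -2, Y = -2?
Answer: 648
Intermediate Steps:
a(p, H) = -6*p (a(p, H) = -2*(p - (-2)*p) = -2*(p + 2*p) = -6*p)
a(4, O(Y, -2))*(-27) = -6*4*(-27) = -24*(-27) = 648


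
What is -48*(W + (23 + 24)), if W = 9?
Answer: -2688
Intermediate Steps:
-48*(W + (23 + 24)) = -48*(9 + (23 + 24)) = -48*(9 + 47) = -48*56 = -2688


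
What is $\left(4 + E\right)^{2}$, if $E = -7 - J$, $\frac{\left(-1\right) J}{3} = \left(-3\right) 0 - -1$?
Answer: $0$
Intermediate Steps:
$J = -3$ ($J = - 3 \left(\left(-3\right) 0 - -1\right) = - 3 \left(0 + 1\right) = \left(-3\right) 1 = -3$)
$E = -4$ ($E = -7 - -3 = -7 + 3 = -4$)
$\left(4 + E\right)^{2} = \left(4 - 4\right)^{2} = 0^{2} = 0$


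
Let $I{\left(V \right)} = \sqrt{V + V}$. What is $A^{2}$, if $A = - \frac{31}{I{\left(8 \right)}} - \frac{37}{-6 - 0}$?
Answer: $\frac{361}{144} \approx 2.5069$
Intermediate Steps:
$I{\left(V \right)} = \sqrt{2} \sqrt{V}$ ($I{\left(V \right)} = \sqrt{2 V} = \sqrt{2} \sqrt{V}$)
$A = - \frac{19}{12}$ ($A = - \frac{31}{\sqrt{2} \sqrt{8}} - \frac{37}{-6 - 0} = - \frac{31}{\sqrt{2} \cdot 2 \sqrt{2}} - \frac{37}{-6 + 0} = - \frac{31}{4} - \frac{37}{-6} = \left(-31\right) \frac{1}{4} - - \frac{37}{6} = - \frac{31}{4} + \frac{37}{6} = - \frac{19}{12} \approx -1.5833$)
$A^{2} = \left(- \frac{19}{12}\right)^{2} = \frac{361}{144}$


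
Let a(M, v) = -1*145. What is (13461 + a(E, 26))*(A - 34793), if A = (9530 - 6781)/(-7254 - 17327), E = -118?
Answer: -11388502102312/24581 ≈ -4.6331e+8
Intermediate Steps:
a(M, v) = -145
A = -2749/24581 (A = 2749/(-24581) = 2749*(-1/24581) = -2749/24581 ≈ -0.11183)
(13461 + a(E, 26))*(A - 34793) = (13461 - 145)*(-2749/24581 - 34793) = 13316*(-855249482/24581) = -11388502102312/24581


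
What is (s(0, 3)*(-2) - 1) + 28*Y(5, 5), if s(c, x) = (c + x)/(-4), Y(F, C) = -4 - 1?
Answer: -279/2 ≈ -139.50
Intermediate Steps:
Y(F, C) = -5
s(c, x) = -c/4 - x/4 (s(c, x) = (c + x)*(-¼) = -c/4 - x/4)
(s(0, 3)*(-2) - 1) + 28*Y(5, 5) = ((-¼*0 - ¼*3)*(-2) - 1) + 28*(-5) = ((0 - ¾)*(-2) - 1) - 140 = (-¾*(-2) - 1) - 140 = (3/2 - 1) - 140 = ½ - 140 = -279/2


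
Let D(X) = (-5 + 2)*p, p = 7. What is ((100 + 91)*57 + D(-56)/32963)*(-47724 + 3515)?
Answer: -2266457497920/4709 ≈ -4.8130e+8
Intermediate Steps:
D(X) = -21 (D(X) = (-5 + 2)*7 = -3*7 = -21)
((100 + 91)*57 + D(-56)/32963)*(-47724 + 3515) = ((100 + 91)*57 - 21/32963)*(-47724 + 3515) = (191*57 - 21*1/32963)*(-44209) = (10887 - 3/4709)*(-44209) = (51266880/4709)*(-44209) = -2266457497920/4709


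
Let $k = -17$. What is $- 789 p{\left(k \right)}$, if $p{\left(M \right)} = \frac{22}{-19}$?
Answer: $\frac{17358}{19} \approx 913.58$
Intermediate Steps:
$p{\left(M \right)} = - \frac{22}{19}$ ($p{\left(M \right)} = 22 \left(- \frac{1}{19}\right) = - \frac{22}{19}$)
$- 789 p{\left(k \right)} = \left(-789\right) \left(- \frac{22}{19}\right) = \frac{17358}{19}$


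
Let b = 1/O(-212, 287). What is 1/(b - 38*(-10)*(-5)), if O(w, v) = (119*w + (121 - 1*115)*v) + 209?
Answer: -23297/44264301 ≈ -0.00052632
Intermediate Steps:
O(w, v) = 209 + 6*v + 119*w (O(w, v) = (119*w + (121 - 115)*v) + 209 = (119*w + 6*v) + 209 = (6*v + 119*w) + 209 = 209 + 6*v + 119*w)
b = -1/23297 (b = 1/(209 + 6*287 + 119*(-212)) = 1/(209 + 1722 - 25228) = 1/(-23297) = -1/23297 ≈ -4.2924e-5)
1/(b - 38*(-10)*(-5)) = 1/(-1/23297 - 38*(-10)*(-5)) = 1/(-1/23297 + 380*(-5)) = 1/(-1/23297 - 1900) = 1/(-44264301/23297) = -23297/44264301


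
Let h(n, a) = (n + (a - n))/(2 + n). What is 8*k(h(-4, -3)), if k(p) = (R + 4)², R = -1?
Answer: 72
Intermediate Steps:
h(n, a) = a/(2 + n)
k(p) = 9 (k(p) = (-1 + 4)² = 3² = 9)
8*k(h(-4, -3)) = 8*9 = 72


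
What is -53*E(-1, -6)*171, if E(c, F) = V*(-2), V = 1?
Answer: 18126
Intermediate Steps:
E(c, F) = -2 (E(c, F) = 1*(-2) = -2)
-53*E(-1, -6)*171 = -53*(-2)*171 = 106*171 = 18126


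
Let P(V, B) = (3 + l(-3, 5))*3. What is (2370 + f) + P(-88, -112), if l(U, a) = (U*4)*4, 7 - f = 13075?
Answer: -10833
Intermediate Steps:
f = -13068 (f = 7 - 1*13075 = 7 - 13075 = -13068)
l(U, a) = 16*U (l(U, a) = (4*U)*4 = 16*U)
P(V, B) = -135 (P(V, B) = (3 + 16*(-3))*3 = (3 - 48)*3 = -45*3 = -135)
(2370 + f) + P(-88, -112) = (2370 - 13068) - 135 = -10698 - 135 = -10833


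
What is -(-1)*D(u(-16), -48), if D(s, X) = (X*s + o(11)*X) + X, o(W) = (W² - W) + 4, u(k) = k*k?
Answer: -17808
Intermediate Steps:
u(k) = k²
o(W) = 4 + W² - W
D(s, X) = 115*X + X*s (D(s, X) = (X*s + (4 + 11² - 1*11)*X) + X = (X*s + (4 + 121 - 11)*X) + X = (X*s + 114*X) + X = (114*X + X*s) + X = 115*X + X*s)
-(-1)*D(u(-16), -48) = -(-1)*(-48*(115 + (-16)²)) = -(-1)*(-48*(115 + 256)) = -(-1)*(-48*371) = -(-1)*(-17808) = -1*17808 = -17808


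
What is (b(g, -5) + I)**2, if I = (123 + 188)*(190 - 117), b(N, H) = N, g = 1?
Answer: 515471616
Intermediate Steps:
I = 22703 (I = 311*73 = 22703)
(b(g, -5) + I)**2 = (1 + 22703)**2 = 22704**2 = 515471616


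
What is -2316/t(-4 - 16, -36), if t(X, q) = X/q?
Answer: -20844/5 ≈ -4168.8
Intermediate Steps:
-2316/t(-4 - 16, -36) = -2316*(-36/(-4 - 16)) = -2316/((-20*(-1/36))) = -2316/5/9 = -2316*9/5 = -20844/5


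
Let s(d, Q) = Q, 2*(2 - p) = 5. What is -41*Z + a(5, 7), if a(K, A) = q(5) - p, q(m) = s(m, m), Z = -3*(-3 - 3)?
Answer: -1465/2 ≈ -732.50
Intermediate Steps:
p = -½ (p = 2 - ½*5 = 2 - 5/2 = -½ ≈ -0.50000)
Z = 18 (Z = -3*(-6) = 18)
q(m) = m
a(K, A) = 11/2 (a(K, A) = 5 - 1*(-½) = 5 + ½ = 11/2)
-41*Z + a(5, 7) = -41*18 + 11/2 = -738 + 11/2 = -1465/2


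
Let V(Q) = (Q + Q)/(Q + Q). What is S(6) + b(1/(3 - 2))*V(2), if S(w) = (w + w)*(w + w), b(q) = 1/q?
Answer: 145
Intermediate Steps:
V(Q) = 1 (V(Q) = (2*Q)/((2*Q)) = (2*Q)*(1/(2*Q)) = 1)
S(w) = 4*w² (S(w) = (2*w)*(2*w) = 4*w²)
S(6) + b(1/(3 - 2))*V(2) = 4*6² + 1/1/(3 - 2) = 4*36 + 1/1/1 = 144 + 1/1 = 144 + 1*1 = 144 + 1 = 145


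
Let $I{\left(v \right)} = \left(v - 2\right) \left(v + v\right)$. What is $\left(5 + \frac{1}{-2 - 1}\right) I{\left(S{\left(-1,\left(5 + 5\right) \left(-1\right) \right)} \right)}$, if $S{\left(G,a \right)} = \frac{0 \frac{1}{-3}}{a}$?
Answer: $0$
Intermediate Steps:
$S{\left(G,a \right)} = 0$ ($S{\left(G,a \right)} = \frac{0 \left(- \frac{1}{3}\right)}{a} = \frac{0}{a} = 0$)
$I{\left(v \right)} = 2 v \left(-2 + v\right)$ ($I{\left(v \right)} = \left(-2 + v\right) 2 v = 2 v \left(-2 + v\right)$)
$\left(5 + \frac{1}{-2 - 1}\right) I{\left(S{\left(-1,\left(5 + 5\right) \left(-1\right) \right)} \right)} = \left(5 + \frac{1}{-2 - 1}\right) 2 \cdot 0 \left(-2 + 0\right) = \left(5 + \frac{1}{-3}\right) 2 \cdot 0 \left(-2\right) = \left(5 - \frac{1}{3}\right) 0 = \frac{14}{3} \cdot 0 = 0$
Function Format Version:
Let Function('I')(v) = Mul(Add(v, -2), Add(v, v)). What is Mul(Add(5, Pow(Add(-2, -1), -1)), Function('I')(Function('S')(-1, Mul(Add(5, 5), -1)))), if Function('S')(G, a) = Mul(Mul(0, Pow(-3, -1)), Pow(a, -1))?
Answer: 0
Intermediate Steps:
Function('S')(G, a) = 0 (Function('S')(G, a) = Mul(Mul(0, Rational(-1, 3)), Pow(a, -1)) = Mul(0, Pow(a, -1)) = 0)
Function('I')(v) = Mul(2, v, Add(-2, v)) (Function('I')(v) = Mul(Add(-2, v), Mul(2, v)) = Mul(2, v, Add(-2, v)))
Mul(Add(5, Pow(Add(-2, -1), -1)), Function('I')(Function('S')(-1, Mul(Add(5, 5), -1)))) = Mul(Add(5, Pow(Add(-2, -1), -1)), Mul(2, 0, Add(-2, 0))) = Mul(Add(5, Pow(-3, -1)), Mul(2, 0, -2)) = Mul(Add(5, Rational(-1, 3)), 0) = Mul(Rational(14, 3), 0) = 0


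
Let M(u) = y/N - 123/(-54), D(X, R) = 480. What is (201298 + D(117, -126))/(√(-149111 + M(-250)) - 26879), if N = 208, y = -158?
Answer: -5076481046832/676381446451 - 6053340*I*√145149134/676381446451 ≈ -7.5054 - 0.10782*I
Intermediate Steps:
M(u) = 1421/936 (M(u) = -158/208 - 123/(-54) = -158*1/208 - 123*(-1/54) = -79/104 + 41/18 = 1421/936)
(201298 + D(117, -126))/(√(-149111 + M(-250)) - 26879) = (201298 + 480)/(√(-149111 + 1421/936) - 26879) = 201778/(√(-139566475/936) - 26879) = 201778/(5*I*√145149134/156 - 26879) = 201778/(-26879 + 5*I*√145149134/156)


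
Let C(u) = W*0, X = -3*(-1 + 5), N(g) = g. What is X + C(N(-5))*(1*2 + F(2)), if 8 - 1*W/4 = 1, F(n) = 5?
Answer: -12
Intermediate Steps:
W = 28 (W = 32 - 4*1 = 32 - 4 = 28)
X = -12 (X = -3*4 = -12)
C(u) = 0 (C(u) = 28*0 = 0)
X + C(N(-5))*(1*2 + F(2)) = -12 + 0*(1*2 + 5) = -12 + 0*(2 + 5) = -12 + 0*7 = -12 + 0 = -12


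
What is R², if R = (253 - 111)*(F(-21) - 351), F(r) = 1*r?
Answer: 2790374976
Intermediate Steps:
F(r) = r
R = -52824 (R = (253 - 111)*(-21 - 351) = 142*(-372) = -52824)
R² = (-52824)² = 2790374976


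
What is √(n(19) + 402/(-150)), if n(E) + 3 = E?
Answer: 3*√37/5 ≈ 3.6497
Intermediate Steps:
n(E) = -3 + E
√(n(19) + 402/(-150)) = √((-3 + 19) + 402/(-150)) = √(16 + 402*(-1/150)) = √(16 - 67/25) = √(333/25) = 3*√37/5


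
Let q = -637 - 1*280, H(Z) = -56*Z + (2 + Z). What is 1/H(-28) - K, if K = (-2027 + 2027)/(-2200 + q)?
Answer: 1/1542 ≈ 0.00064851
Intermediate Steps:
H(Z) = 2 - 55*Z
q = -917 (q = -637 - 280 = -917)
K = 0 (K = (-2027 + 2027)/(-2200 - 917) = 0/(-3117) = 0*(-1/3117) = 0)
1/H(-28) - K = 1/(2 - 55*(-28)) - 1*0 = 1/(2 + 1540) + 0 = 1/1542 + 0 = 1/1542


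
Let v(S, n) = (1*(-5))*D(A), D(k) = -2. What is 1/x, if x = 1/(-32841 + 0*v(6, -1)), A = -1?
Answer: -32841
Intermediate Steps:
v(S, n) = 10 (v(S, n) = (1*(-5))*(-2) = -5*(-2) = 10)
x = -1/32841 (x = 1/(-32841 + 0*10) = 1/(-32841 + 0) = 1/(-32841) = -1/32841 ≈ -3.0450e-5)
1/x = 1/(-1/32841) = -32841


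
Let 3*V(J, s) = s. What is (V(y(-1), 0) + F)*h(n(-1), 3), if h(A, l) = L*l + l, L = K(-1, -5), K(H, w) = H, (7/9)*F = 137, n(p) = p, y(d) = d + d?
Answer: 0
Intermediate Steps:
y(d) = 2*d
F = 1233/7 (F = (9/7)*137 = 1233/7 ≈ 176.14)
V(J, s) = s/3
L = -1
h(A, l) = 0 (h(A, l) = -l + l = 0)
(V(y(-1), 0) + F)*h(n(-1), 3) = ((⅓)*0 + 1233/7)*0 = (0 + 1233/7)*0 = (1233/7)*0 = 0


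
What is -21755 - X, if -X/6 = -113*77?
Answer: -73961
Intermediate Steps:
X = 52206 (X = -(-678)*77 = -6*(-8701) = 52206)
-21755 - X = -21755 - 1*52206 = -21755 - 52206 = -73961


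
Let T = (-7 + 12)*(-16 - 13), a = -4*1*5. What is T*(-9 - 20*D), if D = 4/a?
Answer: 725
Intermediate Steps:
a = -20 (a = -4*5 = -20)
D = -1/5 (D = 4/(-20) = 4*(-1/20) = -1/5 ≈ -0.20000)
T = -145 (T = 5*(-29) = -145)
T*(-9 - 20*D) = -145*(-9 - 20*(-1/5)) = -145*(-9 + 4) = -145*(-5) = 725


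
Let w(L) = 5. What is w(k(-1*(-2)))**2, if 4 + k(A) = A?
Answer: 25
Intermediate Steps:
k(A) = -4 + A
w(k(-1*(-2)))**2 = 5**2 = 25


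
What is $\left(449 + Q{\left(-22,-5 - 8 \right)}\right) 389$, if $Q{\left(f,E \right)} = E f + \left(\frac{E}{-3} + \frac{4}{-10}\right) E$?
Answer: $\frac{3990362}{15} \approx 2.6602 \cdot 10^{5}$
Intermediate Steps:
$Q{\left(f,E \right)} = E f + E \left(- \frac{2}{5} - \frac{E}{3}\right)$ ($Q{\left(f,E \right)} = E f + \left(E \left(- \frac{1}{3}\right) + 4 \left(- \frac{1}{10}\right)\right) E = E f + \left(- \frac{E}{3} - \frac{2}{5}\right) E = E f + \left(- \frac{2}{5} - \frac{E}{3}\right) E = E f + E \left(- \frac{2}{5} - \frac{E}{3}\right)$)
$\left(449 + Q{\left(-22,-5 - 8 \right)}\right) 389 = \left(449 + \frac{\left(-5 - 8\right) \left(-6 - 5 \left(-5 - 8\right) + 15 \left(-22\right)\right)}{15}\right) 389 = \left(449 + \frac{\left(-5 - 8\right) \left(-6 - 5 \left(-5 - 8\right) - 330\right)}{15}\right) 389 = \left(449 + \frac{1}{15} \left(-13\right) \left(-6 - -65 - 330\right)\right) 389 = \left(449 + \frac{1}{15} \left(-13\right) \left(-6 + 65 - 330\right)\right) 389 = \left(449 + \frac{1}{15} \left(-13\right) \left(-271\right)\right) 389 = \left(449 + \frac{3523}{15}\right) 389 = \frac{10258}{15} \cdot 389 = \frac{3990362}{15}$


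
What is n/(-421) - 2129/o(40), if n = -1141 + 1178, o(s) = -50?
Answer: 894459/21050 ≈ 42.492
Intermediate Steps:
n = 37
n/(-421) - 2129/o(40) = 37/(-421) - 2129/(-50) = 37*(-1/421) - 2129*(-1/50) = -37/421 + 2129/50 = 894459/21050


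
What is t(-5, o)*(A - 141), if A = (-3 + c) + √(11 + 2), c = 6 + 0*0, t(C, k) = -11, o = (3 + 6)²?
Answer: 1518 - 11*√13 ≈ 1478.3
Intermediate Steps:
o = 81 (o = 9² = 81)
c = 6 (c = 6 + 0 = 6)
A = 3 + √13 (A = (-3 + 6) + √(11 + 2) = 3 + √13 ≈ 6.6056)
t(-5, o)*(A - 141) = -11*((3 + √13) - 141) = -11*(-138 + √13) = 1518 - 11*√13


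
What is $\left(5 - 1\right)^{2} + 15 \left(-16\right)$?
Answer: $-224$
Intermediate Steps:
$\left(5 - 1\right)^{2} + 15 \left(-16\right) = 4^{2} - 240 = 16 - 240 = -224$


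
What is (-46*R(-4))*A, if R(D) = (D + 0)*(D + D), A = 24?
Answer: -35328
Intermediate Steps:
R(D) = 2*D² (R(D) = D*(2*D) = 2*D²)
(-46*R(-4))*A = -92*(-4)²*24 = -92*16*24 = -46*32*24 = -1472*24 = -35328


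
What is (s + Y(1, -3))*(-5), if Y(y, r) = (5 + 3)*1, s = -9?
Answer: 5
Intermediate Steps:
Y(y, r) = 8 (Y(y, r) = 8*1 = 8)
(s + Y(1, -3))*(-5) = (-9 + 8)*(-5) = -1*(-5) = 5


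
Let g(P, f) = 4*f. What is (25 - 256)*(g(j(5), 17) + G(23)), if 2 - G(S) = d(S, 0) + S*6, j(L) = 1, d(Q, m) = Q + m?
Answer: 21021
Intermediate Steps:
G(S) = 2 - 7*S (G(S) = 2 - ((S + 0) + S*6) = 2 - (S + 6*S) = 2 - 7*S)
(25 - 256)*(g(j(5), 17) + G(23)) = (25 - 256)*(4*17 + (2 - 7*23)) = -231*(68 + (2 - 161)) = -231*(68 - 159) = -231*(-91) = 21021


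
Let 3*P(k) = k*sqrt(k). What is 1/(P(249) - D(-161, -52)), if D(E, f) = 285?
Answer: 95/544712 + 83*sqrt(249)/1634136 ≈ 0.00097588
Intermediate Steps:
P(k) = k**(3/2)/3 (P(k) = (k*sqrt(k))/3 = k**(3/2)/3)
1/(P(249) - D(-161, -52)) = 1/(249**(3/2)/3 - 1*285) = 1/((249*sqrt(249))/3 - 285) = 1/(83*sqrt(249) - 285) = 1/(-285 + 83*sqrt(249))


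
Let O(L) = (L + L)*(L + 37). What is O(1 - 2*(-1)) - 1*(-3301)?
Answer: 3541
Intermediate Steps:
O(L) = 2*L*(37 + L) (O(L) = (2*L)*(37 + L) = 2*L*(37 + L))
O(1 - 2*(-1)) - 1*(-3301) = 2*(1 - 2*(-1))*(37 + (1 - 2*(-1))) - 1*(-3301) = 2*(1 + 2)*(37 + (1 + 2)) + 3301 = 2*3*(37 + 3) + 3301 = 2*3*40 + 3301 = 240 + 3301 = 3541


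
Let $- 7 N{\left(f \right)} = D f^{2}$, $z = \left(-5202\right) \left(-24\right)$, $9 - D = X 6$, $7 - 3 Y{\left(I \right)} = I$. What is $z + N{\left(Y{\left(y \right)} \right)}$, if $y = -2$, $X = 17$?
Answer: $\frac{874773}{7} \approx 1.2497 \cdot 10^{5}$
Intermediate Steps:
$Y{\left(I \right)} = \frac{7}{3} - \frac{I}{3}$
$D = -93$ ($D = 9 - 17 \cdot 6 = 9 - 102 = -93$)
$z = 124848$
$N{\left(f \right)} = \frac{93 f^{2}}{7}$ ($N{\left(f \right)} = - \frac{\left(-93\right) f^{2}}{7} = \frac{93 f^{2}}{7}$)
$z + N{\left(Y{\left(y \right)} \right)} = 124848 + \frac{93 \left(\frac{7}{3} - - \frac{2}{3}\right)^{2}}{7} = 124848 + \frac{93 \left(\frac{7}{3} + \frac{2}{3}\right)^{2}}{7} = 124848 + \frac{93 \cdot 3^{2}}{7} = 124848 + \frac{93}{7} \cdot 9 = 124848 + \frac{837}{7} = \frac{874773}{7}$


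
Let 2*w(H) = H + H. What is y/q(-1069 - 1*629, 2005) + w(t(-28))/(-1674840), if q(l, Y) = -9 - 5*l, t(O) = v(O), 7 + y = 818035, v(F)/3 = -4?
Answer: 38057392147/394564390 ≈ 96.454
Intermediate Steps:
v(F) = -12 (v(F) = 3*(-4) = -12)
y = 818028 (y = -7 + 818035 = 818028)
t(O) = -12
w(H) = H (w(H) = (H + H)/2 = (2*H)/2 = H)
y/q(-1069 - 1*629, 2005) + w(t(-28))/(-1674840) = 818028/(-9 - 5*(-1069 - 1*629)) - 12/(-1674840) = 818028/(-9 - 5*(-1069 - 629)) - 12*(-1/1674840) = 818028/(-9 - 5*(-1698)) + 1/139570 = 818028/(-9 + 8490) + 1/139570 = 818028/8481 + 1/139570 = 818028*(1/8481) + 1/139570 = 272676/2827 + 1/139570 = 38057392147/394564390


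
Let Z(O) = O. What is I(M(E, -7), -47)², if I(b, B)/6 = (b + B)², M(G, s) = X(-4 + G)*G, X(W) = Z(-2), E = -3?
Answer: 101727396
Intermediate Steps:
X(W) = -2
M(G, s) = -2*G
I(b, B) = 6*(B + b)² (I(b, B) = 6*(b + B)² = 6*(B + b)²)
I(M(E, -7), -47)² = (6*(-47 - 2*(-3))²)² = (6*(-47 + 6)²)² = (6*(-41)²)² = (6*1681)² = 10086² = 101727396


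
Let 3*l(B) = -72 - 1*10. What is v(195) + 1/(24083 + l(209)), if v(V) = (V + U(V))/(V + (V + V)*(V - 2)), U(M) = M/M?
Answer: 14371127/5446082655 ≈ 0.0026388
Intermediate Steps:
l(B) = -82/3 (l(B) = (-72 - 1*10)/3 = (-72 - 10)/3 = (1/3)*(-82) = -82/3)
U(M) = 1
v(V) = (1 + V)/(V + 2*V*(-2 + V)) (v(V) = (V + 1)/(V + (V + V)*(V - 2)) = (1 + V)/(V + (2*V)*(-2 + V)) = (1 + V)/(V + 2*V*(-2 + V)))
v(195) + 1/(24083 + l(209)) = (1 + 195)/(195*(-3 + 2*195)) + 1/(24083 - 82/3) = (1/195)*196/(-3 + 390) + 1/(72167/3) = (1/195)*196/387 + 3/72167 = (1/195)*(1/387)*196 + 3/72167 = 196/75465 + 3/72167 = 14371127/5446082655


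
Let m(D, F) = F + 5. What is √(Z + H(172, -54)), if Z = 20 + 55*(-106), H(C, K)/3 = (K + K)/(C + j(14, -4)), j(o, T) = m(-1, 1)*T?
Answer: I*√7956887/37 ≈ 76.238*I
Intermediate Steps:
m(D, F) = 5 + F
j(o, T) = 6*T (j(o, T) = (5 + 1)*T = 6*T)
H(C, K) = 6*K/(-24 + C) (H(C, K) = 3*((K + K)/(C + 6*(-4))) = 3*((2*K)/(C - 24)) = 3*((2*K)/(-24 + C)) = 3*(2*K/(-24 + C)) = 6*K/(-24 + C))
Z = -5810 (Z = 20 - 5830 = -5810)
√(Z + H(172, -54)) = √(-5810 + 6*(-54)/(-24 + 172)) = √(-5810 + 6*(-54)/148) = √(-5810 + 6*(-54)*(1/148)) = √(-5810 - 81/37) = √(-215051/37) = I*√7956887/37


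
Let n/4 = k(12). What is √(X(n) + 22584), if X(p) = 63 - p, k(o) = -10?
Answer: 7*√463 ≈ 150.62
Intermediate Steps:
n = -40 (n = 4*(-10) = -40)
√(X(n) + 22584) = √((63 - 1*(-40)) + 22584) = √((63 + 40) + 22584) = √(103 + 22584) = √22687 = 7*√463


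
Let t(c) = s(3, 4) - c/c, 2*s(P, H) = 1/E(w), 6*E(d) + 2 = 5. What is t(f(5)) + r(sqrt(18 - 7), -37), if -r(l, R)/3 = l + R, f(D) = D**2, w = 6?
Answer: 111 - 3*sqrt(11) ≈ 101.05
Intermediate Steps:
E(d) = 1/2 (E(d) = -1/3 + (1/6)*5 = -1/3 + 5/6 = 1/2)
s(P, H) = 1 (s(P, H) = 1/(2*(1/2)) = (1/2)*2 = 1)
t(c) = 0 (t(c) = 1 - c/c = 1 - 1*1 = 1 - 1 = 0)
r(l, R) = -3*R - 3*l (r(l, R) = -3*(l + R) = -3*(R + l) = -3*R - 3*l)
t(f(5)) + r(sqrt(18 - 7), -37) = 0 + (-3*(-37) - 3*sqrt(18 - 7)) = 0 + (111 - 3*sqrt(11)) = 111 - 3*sqrt(11)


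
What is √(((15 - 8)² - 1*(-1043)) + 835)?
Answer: √1927 ≈ 43.898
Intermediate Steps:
√(((15 - 8)² - 1*(-1043)) + 835) = √((7² + 1043) + 835) = √((49 + 1043) + 835) = √(1092 + 835) = √1927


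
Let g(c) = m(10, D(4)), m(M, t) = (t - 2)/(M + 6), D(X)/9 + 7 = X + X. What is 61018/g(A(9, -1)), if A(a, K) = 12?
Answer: 976288/7 ≈ 1.3947e+5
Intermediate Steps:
D(X) = -63 + 18*X (D(X) = -63 + 9*(X + X) = -63 + 9*(2*X) = -63 + 18*X)
m(M, t) = (-2 + t)/(6 + M)
g(c) = 7/16 (g(c) = (-2 + (-63 + 18*4))/(6 + 10) = (-2 + (-63 + 72))/16 = (-2 + 9)/16 = (1/16)*7 = 7/16)
61018/g(A(9, -1)) = 61018/(7/16) = 61018*(16/7) = 976288/7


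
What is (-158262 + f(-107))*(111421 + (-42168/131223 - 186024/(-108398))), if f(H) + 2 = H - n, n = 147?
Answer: -504490464026109702/28562873 ≈ -1.7662e+10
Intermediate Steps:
f(H) = -149 + H (f(H) = -2 + (H - 1*147) = -2 + (H - 147) = -2 + (-147 + H) = -149 + H)
(-158262 + f(-107))*(111421 + (-42168/131223 - 186024/(-108398))) = (-158262 + (-149 - 107))*(111421 + (-42168/131223 - 186024/(-108398))) = (-158262 - 256)*(111421 + (-42168*1/131223 - 186024*(-1/108398))) = -158518*(111421 + (-14056/43741 + 93012/54199)) = -158518*(111421 + 39838756/28562873) = -158518*3182543711289/28562873 = -504490464026109702/28562873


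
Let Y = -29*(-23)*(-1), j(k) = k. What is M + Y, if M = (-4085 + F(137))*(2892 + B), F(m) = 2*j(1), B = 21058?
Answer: -97788517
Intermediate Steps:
F(m) = 2 (F(m) = 2*1 = 2)
Y = -667 (Y = 667*(-1) = -667)
M = -97787850 (M = (-4085 + 2)*(2892 + 21058) = -4083*23950 = -97787850)
M + Y = -97787850 - 667 = -97788517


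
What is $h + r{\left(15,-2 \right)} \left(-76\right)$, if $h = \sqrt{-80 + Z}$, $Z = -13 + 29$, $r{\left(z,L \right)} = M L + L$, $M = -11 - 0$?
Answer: $-1520 + 8 i \approx -1520.0 + 8.0 i$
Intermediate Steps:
$M = -11$ ($M = -11 + 0 = -11$)
$r{\left(z,L \right)} = - 10 L$ ($r{\left(z,L \right)} = - 11 L + L = - 10 L$)
$Z = 16$
$h = 8 i$ ($h = \sqrt{-80 + 16} = \sqrt{-64} = 8 i \approx 8.0 i$)
$h + r{\left(15,-2 \right)} \left(-76\right) = 8 i + \left(-10\right) \left(-2\right) \left(-76\right) = 8 i + 20 \left(-76\right) = 8 i - 1520 = -1520 + 8 i$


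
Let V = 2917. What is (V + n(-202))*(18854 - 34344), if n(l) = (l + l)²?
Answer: -2573400170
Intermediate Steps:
n(l) = 4*l² (n(l) = (2*l)² = 4*l²)
(V + n(-202))*(18854 - 34344) = (2917 + 4*(-202)²)*(18854 - 34344) = (2917 + 4*40804)*(-15490) = (2917 + 163216)*(-15490) = 166133*(-15490) = -2573400170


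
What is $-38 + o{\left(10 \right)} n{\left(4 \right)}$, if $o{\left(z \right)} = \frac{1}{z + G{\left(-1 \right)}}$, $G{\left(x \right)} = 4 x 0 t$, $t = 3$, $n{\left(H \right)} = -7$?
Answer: $- \frac{387}{10} \approx -38.7$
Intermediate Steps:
$G{\left(x \right)} = 0$ ($G{\left(x \right)} = 4 x 0 \cdot 3 = 0 \cdot 3 = 0$)
$o{\left(z \right)} = \frac{1}{z}$ ($o{\left(z \right)} = \frac{1}{z + 0} = \frac{1}{z}$)
$-38 + o{\left(10 \right)} n{\left(4 \right)} = -38 + \frac{1}{10} \left(-7\right) = -38 - \frac{7}{10} = - \frac{387}{10}$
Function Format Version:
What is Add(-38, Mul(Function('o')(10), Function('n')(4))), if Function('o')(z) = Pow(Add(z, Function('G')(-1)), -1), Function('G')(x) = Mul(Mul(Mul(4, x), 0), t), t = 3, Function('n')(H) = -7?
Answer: Rational(-387, 10) ≈ -38.700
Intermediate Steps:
Function('G')(x) = 0 (Function('G')(x) = Mul(Mul(Mul(4, x), 0), 3) = Mul(0, 3) = 0)
Function('o')(z) = Pow(z, -1) (Function('o')(z) = Pow(Add(z, 0), -1) = Pow(z, -1))
Add(-38, Mul(Function('o')(10), Function('n')(4))) = Add(-38, Mul(Pow(10, -1), -7)) = Add(-38, Mul(Rational(1, 10), -7)) = Add(-38, Rational(-7, 10)) = Rational(-387, 10)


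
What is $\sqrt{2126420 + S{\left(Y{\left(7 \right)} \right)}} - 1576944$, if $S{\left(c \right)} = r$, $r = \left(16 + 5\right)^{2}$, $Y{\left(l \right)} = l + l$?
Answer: $-1576944 + \sqrt{2126861} \approx -1.5755 \cdot 10^{6}$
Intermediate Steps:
$Y{\left(l \right)} = 2 l$
$r = 441$ ($r = 21^{2} = 441$)
$S{\left(c \right)} = 441$
$\sqrt{2126420 + S{\left(Y{\left(7 \right)} \right)}} - 1576944 = \sqrt{2126420 + 441} - 1576944 = \sqrt{2126861} - 1576944 = -1576944 + \sqrt{2126861}$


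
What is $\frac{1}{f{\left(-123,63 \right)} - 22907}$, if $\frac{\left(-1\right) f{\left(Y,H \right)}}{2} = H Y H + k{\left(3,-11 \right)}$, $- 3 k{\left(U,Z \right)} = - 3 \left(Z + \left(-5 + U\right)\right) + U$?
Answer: $\frac{1}{953495} \approx 1.0488 \cdot 10^{-6}$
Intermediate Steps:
$k{\left(U,Z \right)} = -5 + Z + \frac{2 U}{3}$ ($k{\left(U,Z \right)} = - \frac{- 3 \left(Z + \left(-5 + U\right)\right) + U}{3} = - \frac{- 3 \left(-5 + U + Z\right) + U}{3} = - \frac{\left(15 - 3 U - 3 Z\right) + U}{3} = - \frac{15 - 3 Z - 2 U}{3} = -5 + Z + \frac{2 U}{3}$)
$f{\left(Y,H \right)} = 28 - 2 Y H^{2}$ ($f{\left(Y,H \right)} = - 2 \left(H Y H - 14\right) = - 2 \left(Y H^{2} - 14\right) = - 2 \left(-14 + Y H^{2}\right) = 28 - 2 Y H^{2}$)
$\frac{1}{f{\left(-123,63 \right)} - 22907} = \frac{1}{\left(28 - - 246 \cdot 63^{2}\right) - 22907} = \frac{1}{\left(28 - \left(-246\right) 3969\right) - 22907} = \frac{1}{\left(28 + 976374\right) - 22907} = \frac{1}{976402 - 22907} = \frac{1}{953495}$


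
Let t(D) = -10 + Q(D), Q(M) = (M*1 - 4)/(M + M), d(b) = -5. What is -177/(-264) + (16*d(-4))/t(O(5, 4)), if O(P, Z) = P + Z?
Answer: 27409/3080 ≈ 8.8990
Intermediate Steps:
Q(M) = (-4 + M)/(2*M) (Q(M) = (M - 4)/((2*M)) = (-4 + M)*(1/(2*M)) = (-4 + M)/(2*M))
t(D) = -10 + (-4 + D)/(2*D)
-177/(-264) + (16*d(-4))/t(O(5, 4)) = -177/(-264) + (16*(-5))/(-19/2 - 2/(5 + 4)) = -177*(-1/264) - 80/(-19/2 - 2/9) = 59/88 - 80/(-19/2 - 2*⅑) = 59/88 - 80/(-19/2 - 2/9) = 59/88 - 80/(-175/18) = 59/88 - 80*(-18/175) = 59/88 + 288/35 = 27409/3080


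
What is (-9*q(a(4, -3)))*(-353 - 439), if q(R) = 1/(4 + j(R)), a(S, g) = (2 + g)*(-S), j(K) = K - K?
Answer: 1782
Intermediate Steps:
j(K) = 0
a(S, g) = -S*(2 + g)
q(R) = 1/4 (q(R) = 1/(4 + 0) = 1/4)
(-9*q(a(4, -3)))*(-353 - 439) = (-9*1/4)*(-353 - 439) = -9/4*(-792) = 1782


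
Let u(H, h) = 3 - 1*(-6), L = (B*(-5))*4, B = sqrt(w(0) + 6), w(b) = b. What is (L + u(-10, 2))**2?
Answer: 2481 - 360*sqrt(6) ≈ 1599.2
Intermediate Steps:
B = sqrt(6) (B = sqrt(0 + 6) = sqrt(6) ≈ 2.4495)
L = -20*sqrt(6) (L = (sqrt(6)*(-5))*4 = -5*sqrt(6)*4 = -20*sqrt(6) ≈ -48.990)
u(H, h) = 9 (u(H, h) = 3 + 6 = 9)
(L + u(-10, 2))**2 = (-20*sqrt(6) + 9)**2 = (9 - 20*sqrt(6))**2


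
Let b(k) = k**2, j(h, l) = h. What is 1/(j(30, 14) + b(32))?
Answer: 1/1054 ≈ 0.00094877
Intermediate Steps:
1/(j(30, 14) + b(32)) = 1/(30 + 32**2) = 1/(30 + 1024) = 1/1054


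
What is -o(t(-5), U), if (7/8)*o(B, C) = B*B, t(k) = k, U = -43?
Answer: -200/7 ≈ -28.571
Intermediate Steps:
o(B, C) = 8*B**2/7 (o(B, C) = 8*(B*B)/7 = 8*B**2/7)
-o(t(-5), U) = -8*(-5)**2/7 = -8*25/7 = -1*200/7 = -200/7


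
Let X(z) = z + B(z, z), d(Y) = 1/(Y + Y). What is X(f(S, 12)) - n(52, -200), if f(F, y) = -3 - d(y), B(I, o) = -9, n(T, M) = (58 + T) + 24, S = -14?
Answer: -3505/24 ≈ -146.04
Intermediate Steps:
d(Y) = 1/(2*Y)
n(T, M) = 82 + T
f(F, y) = -3 - 1/(2*y)
X(z) = -9 + z (X(z) = z - 9 = -9 + z)
X(f(S, 12)) - n(52, -200) = (-9 + (-3 - ½/12)) - (82 + 52) = (-9 + (-3 - ½*1/12)) - 1*134 = (-9 + (-3 - 1/24)) - 134 = (-9 - 73/24) - 134 = -289/24 - 134 = -3505/24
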